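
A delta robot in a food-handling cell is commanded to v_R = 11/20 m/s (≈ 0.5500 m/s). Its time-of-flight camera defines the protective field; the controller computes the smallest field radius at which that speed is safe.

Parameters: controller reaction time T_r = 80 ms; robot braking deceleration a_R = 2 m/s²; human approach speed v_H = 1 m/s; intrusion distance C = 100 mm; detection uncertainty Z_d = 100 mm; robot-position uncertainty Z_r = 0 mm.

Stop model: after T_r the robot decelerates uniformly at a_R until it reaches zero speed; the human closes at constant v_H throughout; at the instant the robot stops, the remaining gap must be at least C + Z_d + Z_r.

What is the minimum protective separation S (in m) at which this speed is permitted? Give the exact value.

stop time T_s = (11/20)/2 = 0.2750 s
robot covers v_R·T_r = 0.5500·0.0800 = 0.0440 m before braking
robot covers 0.5500·0.2750 − ½·2.0000·0.2750² = 0.0756 m while stopping
person approaches 1.0000·(0.0800+0.2750) = 0.3550 m
residual clearance needed = 0.1000+0.1000+0.0000 = 0.2000 m
S_min ≈ 0.0440+0.0756+0.3550+0.2000  ⇒  S_min = 5397/8000 m

S_min = 5397/8000 m = 0.6746 m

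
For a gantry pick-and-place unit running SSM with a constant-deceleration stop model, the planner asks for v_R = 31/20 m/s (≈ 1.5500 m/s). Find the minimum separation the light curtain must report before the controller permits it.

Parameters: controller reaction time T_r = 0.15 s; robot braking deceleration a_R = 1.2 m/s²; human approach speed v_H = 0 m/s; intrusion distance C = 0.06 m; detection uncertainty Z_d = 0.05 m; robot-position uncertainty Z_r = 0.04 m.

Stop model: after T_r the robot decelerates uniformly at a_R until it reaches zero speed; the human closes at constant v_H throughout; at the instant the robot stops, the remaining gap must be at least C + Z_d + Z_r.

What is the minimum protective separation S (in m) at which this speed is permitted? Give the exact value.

stop time T_s = (31/20)/(6/5) = 1.2917 s
robot covers v_R·T_r = 1.5500·0.1500 = 0.2325 m before braking
robot covers 1.5500·1.2917 − ½·1.2000·1.2917² = 1.0010 m while stopping
person approaches 0.0000·(0.1500+1.2917) = 0.0000 m
C+Z_d+Z_r = 0.0600+0.0500+0.0400 = 0.1500 m
S_min ≈ 0.2325+1.0010+0.0000+0.1500  ⇒  S_min = 6641/4800 m

S_min = 6641/4800 m = 1.3835 m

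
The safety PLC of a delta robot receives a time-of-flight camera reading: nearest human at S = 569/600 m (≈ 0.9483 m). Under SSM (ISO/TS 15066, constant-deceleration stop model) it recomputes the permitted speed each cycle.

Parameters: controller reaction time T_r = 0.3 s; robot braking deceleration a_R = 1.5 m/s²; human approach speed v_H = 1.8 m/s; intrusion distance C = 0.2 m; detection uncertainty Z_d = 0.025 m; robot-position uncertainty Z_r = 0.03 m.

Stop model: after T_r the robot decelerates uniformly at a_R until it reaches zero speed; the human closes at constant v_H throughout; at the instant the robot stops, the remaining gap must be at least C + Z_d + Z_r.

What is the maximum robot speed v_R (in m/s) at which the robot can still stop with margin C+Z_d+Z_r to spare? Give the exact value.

v_R_max = 1/10 m/s = 0.1000 m/s

at the boundary: (1/3)·v² + (3/2)·v + (-23/150) = 0
  disc = (3/2)² − 4·(1/3)·(-23/150) = 2209/900 ; √disc = 47/30
  v_R = (−(3/2) + 47/30) / (2·(1/3)) = 1/10 m/s
check:
T_s = v_R/a_R = (1/10)/(3/2) = 0.0667 s
robot covers v_R·T_r = 0.1000·0.3000 = 0.0300 m before braking
robot covers 0.1000·0.0667 − ½·1.5000·0.0667² = 0.0033 m while stopping
human over T_r+T_s: 1.8000·(0.3000+0.0667) = 0.6600 m
residual clearance needed = 0.2000+0.0250+0.0300 = 0.2550 m
sum ≈ 0.0300+0.0033+0.6600+0.2550 ≈ 0.9483 m = S ✓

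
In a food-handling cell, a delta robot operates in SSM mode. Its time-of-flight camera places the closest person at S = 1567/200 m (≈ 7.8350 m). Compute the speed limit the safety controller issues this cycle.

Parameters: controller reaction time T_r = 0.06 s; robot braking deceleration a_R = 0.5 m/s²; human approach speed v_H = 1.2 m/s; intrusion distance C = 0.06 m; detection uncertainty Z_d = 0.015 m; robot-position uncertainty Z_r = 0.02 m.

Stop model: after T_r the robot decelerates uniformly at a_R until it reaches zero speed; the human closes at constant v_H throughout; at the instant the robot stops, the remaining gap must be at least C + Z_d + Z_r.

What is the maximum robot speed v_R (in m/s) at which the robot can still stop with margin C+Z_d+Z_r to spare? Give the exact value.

v_R_max = 9/5 m/s = 1.8000 m/s

quadratic (1)·v² + (123/50)·v + (-1917/250) = 0
  disc = (123/50)² − 4·(1)·(-1917/250) = 91809/2500 ; √disc = 303/50
  v_R = (−(123/50) + 303/50) / (2·(1)) = 9/5 m/s
check:
stop time T_s = (9/5)/(1/2) = 3.6000 s
reaction-phase robot travel = 1.8000·0.0600 = 0.1080 m
robot covers 1.8000·3.6000 − ½·0.5000·3.6000² = 3.2400 m while stopping
human over T_r+T_s: 1.2000·(0.0600+3.6000) = 4.3920 m
residual clearance needed = 0.0600+0.0150+0.0200 = 0.0950 m
sum ≈ 0.1080+3.2400+4.3920+0.0950 ≈ 7.8350 m = S ✓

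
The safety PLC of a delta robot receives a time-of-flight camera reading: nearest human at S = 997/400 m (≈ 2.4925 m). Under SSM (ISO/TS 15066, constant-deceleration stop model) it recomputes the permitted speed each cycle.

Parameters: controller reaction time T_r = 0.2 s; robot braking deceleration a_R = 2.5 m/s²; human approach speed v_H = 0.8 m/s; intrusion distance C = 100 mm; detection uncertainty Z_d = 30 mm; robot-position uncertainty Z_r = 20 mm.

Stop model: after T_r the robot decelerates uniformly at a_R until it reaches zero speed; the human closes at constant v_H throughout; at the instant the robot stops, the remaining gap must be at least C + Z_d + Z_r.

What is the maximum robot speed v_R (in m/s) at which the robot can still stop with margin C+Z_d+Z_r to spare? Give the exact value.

at the boundary: (1/5)·v² + (13/25)·v + (-873/400) = 0
  disc = (13/25)² − 4·(1/5)·(-873/400) = 5041/2500 ; √disc = 71/50
  v_R = (−(13/25) + 71/50) / (2·(1/5)) = 9/4 m/s
check:
stop time T_s = (9/4)/(5/2) = 0.9000 s
robot covers v_R·T_r = 2.2500·0.2000 = 0.4500 m before braking
braking distance = 2.2500²/(2·2.5000) = 1.0125 m
human closes 0.8000·1.1000 = 0.8800 m
C+Z_d+Z_r = 0.1000+0.0300+0.0200 = 0.1500 m
sum ≈ 0.4500+1.0125+0.8800+0.1500 ≈ 2.4925 m = S ✓

v_R_max = 9/4 m/s = 2.2500 m/s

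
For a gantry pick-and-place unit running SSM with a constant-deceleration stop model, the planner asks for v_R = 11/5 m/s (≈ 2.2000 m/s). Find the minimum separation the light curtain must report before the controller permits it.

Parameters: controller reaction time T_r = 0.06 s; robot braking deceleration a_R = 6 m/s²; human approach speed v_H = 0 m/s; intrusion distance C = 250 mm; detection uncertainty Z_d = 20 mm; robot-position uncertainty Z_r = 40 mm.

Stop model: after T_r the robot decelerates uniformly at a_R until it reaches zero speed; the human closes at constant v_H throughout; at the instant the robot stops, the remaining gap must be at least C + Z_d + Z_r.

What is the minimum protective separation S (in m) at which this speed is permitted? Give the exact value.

S_min = 317/375 m = 0.8453 m

braking lasts T_s = (11/5)/6 = 0.3667 s
robot in T_r: 2.2000·0.0600 = 0.1320 m
robot covers 2.2000·0.3667 − ½·6.0000·0.3667² = 0.4033 m while stopping
human over T_r+T_s: 0.0000·(0.0600+0.3667) = 0.0000 m
C+Z_d+Z_r = 0.2500+0.0200+0.0400 = 0.3100 m
S_min ≈ 0.1320+0.4033+0.0000+0.3100  ⇒  S_min = 317/375 m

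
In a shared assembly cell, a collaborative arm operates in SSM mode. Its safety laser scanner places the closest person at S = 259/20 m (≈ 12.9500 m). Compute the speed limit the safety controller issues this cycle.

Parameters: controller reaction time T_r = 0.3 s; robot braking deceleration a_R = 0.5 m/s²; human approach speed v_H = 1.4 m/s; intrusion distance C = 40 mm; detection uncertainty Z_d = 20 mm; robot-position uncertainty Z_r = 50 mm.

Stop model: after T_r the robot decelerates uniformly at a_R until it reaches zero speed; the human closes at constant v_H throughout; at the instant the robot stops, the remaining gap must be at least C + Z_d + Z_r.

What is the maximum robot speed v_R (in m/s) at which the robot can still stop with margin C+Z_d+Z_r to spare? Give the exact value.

v_R_max = 23/10 m/s = 2.3000 m/s

collect terms ⇒ (1)·v_R² + (31/10)·v_R + (-621/50) = 0
  disc = (31/10)² − 4·(1)·(-621/50) = 5929/100 ; √disc = 77/10
  v_R = (−(31/10) + 77/10) / (2·(1)) = 23/10 m/s
check:
stop time T_s = (23/10)/(1/2) = 4.6000 s
reaction-phase robot travel = 2.3000·0.3000 = 0.6900 m
robot under decel: 2.3000²/(2·0.5000) = 5.2900 m
person approaches 1.4000·(0.3000+4.6000) = 6.8600 m
margins: 0.0400+0.0200+0.0500 = 0.1100 m
sum ≈ 0.6900+5.2900+6.8600+0.1100 ≈ 12.9500 m = S ✓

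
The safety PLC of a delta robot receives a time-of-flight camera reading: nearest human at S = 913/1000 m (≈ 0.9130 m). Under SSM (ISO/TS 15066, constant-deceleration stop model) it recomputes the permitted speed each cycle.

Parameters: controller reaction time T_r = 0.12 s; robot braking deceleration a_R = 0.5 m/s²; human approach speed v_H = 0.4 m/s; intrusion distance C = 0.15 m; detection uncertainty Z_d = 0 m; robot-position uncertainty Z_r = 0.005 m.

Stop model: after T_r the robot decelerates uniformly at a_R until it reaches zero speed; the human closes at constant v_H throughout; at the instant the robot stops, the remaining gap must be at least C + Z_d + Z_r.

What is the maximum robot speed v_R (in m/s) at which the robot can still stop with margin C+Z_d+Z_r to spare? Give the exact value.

collect terms ⇒ (1)·v_R² + (23/25)·v_R + (-71/100) = 0
  disc = (23/25)² − 4·(1)·(-71/100) = 2304/625 ; √disc = 48/25
  v_R = (−(23/25) + 48/25) / (2·(1)) = 1/2 m/s
check:
stop time T_s = (1/2)/(1/2) = 1.0000 s
robot covers v_R·T_r = 0.5000·0.1200 = 0.0600 m before braking
robot covers 0.5000·1.0000 − ½·0.5000·1.0000² = 0.2500 m while stopping
human over T_r+T_s: 0.4000·(0.1200+1.0000) = 0.4480 m
residual clearance needed = 0.1500+0.0000+0.0050 = 0.1550 m
sum ≈ 0.0600+0.2500+0.4480+0.1550 ≈ 0.9130 m = S ✓

v_R_max = 1/2 m/s = 0.5000 m/s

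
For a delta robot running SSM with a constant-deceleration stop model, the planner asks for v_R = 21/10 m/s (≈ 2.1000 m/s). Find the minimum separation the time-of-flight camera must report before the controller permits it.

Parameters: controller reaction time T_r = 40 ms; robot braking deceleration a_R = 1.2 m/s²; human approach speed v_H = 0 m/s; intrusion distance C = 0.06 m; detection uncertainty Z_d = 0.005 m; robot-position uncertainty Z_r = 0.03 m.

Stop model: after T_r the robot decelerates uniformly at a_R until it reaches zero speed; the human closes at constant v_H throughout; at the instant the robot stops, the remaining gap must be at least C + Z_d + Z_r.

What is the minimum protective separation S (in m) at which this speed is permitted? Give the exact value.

S_min = 4033/2000 m = 2.0165 m

stop time T_s = (21/10)/(6/5) = 1.7500 s
robot covers v_R·T_r = 2.1000·0.0400 = 0.0840 m before braking
robot covers 2.1000·1.7500 − ½·1.2000·1.7500² = 1.8375 m while stopping
human over T_r+T_s: 0.0000·(0.0400+1.7500) = 0.0000 m
residual clearance needed = 0.0600+0.0050+0.0300 = 0.0950 m
S_min ≈ 0.0840+1.8375+0.0000+0.0950  ⇒  S_min = 4033/2000 m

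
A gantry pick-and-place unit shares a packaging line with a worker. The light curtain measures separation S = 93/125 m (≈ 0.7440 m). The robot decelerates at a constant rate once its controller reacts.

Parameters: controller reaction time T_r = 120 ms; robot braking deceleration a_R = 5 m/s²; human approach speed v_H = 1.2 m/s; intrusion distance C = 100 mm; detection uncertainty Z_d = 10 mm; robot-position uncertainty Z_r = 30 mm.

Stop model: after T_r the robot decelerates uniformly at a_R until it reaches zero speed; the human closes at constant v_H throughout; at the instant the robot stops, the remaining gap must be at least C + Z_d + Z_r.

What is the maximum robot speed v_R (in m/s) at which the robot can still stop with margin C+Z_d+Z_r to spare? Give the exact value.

quadratic (1/10)·v² + (9/25)·v + (-23/50) = 0
  disc = (9/25)² − 4·(1/10)·(-23/50) = 196/625 ; √disc = 14/25
  v_R = (−(9/25) + 14/25) / (2·(1/10)) = 1 m/s
check:
stop time T_s = 1/5 = 0.2000 s
robot in T_r: 1.0000·0.1200 = 0.1200 m
robot covers 1.0000·0.2000 − ½·5.0000·0.2000² = 0.1000 m while stopping
human closes 1.2000·0.3200 = 0.3840 m
C+Z_d+Z_r = 0.1000+0.0100+0.0300 = 0.1400 m
sum ≈ 0.1200+0.1000+0.3840+0.1400 ≈ 0.7440 m = S ✓

v_R_max = 1 m/s = 1.0000 m/s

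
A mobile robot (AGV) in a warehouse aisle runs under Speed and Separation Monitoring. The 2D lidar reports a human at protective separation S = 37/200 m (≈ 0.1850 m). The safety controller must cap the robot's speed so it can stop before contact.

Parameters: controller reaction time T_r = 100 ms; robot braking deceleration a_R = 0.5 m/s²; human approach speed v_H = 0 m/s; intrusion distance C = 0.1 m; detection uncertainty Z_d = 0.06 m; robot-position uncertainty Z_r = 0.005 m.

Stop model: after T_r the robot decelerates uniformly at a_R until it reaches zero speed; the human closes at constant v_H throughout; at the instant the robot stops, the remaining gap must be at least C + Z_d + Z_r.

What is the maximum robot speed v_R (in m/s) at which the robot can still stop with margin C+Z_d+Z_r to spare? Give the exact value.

at the boundary: (1)·v² + (1/10)·v + (-1/50) = 0
  disc = (1/10)² − 4·(1)·(-1/50) = 9/100 ; √disc = 3/10
  v_R = (−(1/10) + 3/10) / (2·(1)) = 1/10 m/s
check:
stop time T_s = (1/10)/(1/2) = 0.2000 s
reaction-phase robot travel = 0.1000·0.1000 = 0.0100 m
braking distance = 0.1000²/(2·0.5000) = 0.0100 m
human closes 0.0000·0.3000 = 0.0000 m
margins: 0.1000+0.0600+0.0050 = 0.1650 m
sum ≈ 0.0100+0.0100+0.0000+0.1650 ≈ 0.1850 m = S ✓

v_R_max = 1/10 m/s = 0.1000 m/s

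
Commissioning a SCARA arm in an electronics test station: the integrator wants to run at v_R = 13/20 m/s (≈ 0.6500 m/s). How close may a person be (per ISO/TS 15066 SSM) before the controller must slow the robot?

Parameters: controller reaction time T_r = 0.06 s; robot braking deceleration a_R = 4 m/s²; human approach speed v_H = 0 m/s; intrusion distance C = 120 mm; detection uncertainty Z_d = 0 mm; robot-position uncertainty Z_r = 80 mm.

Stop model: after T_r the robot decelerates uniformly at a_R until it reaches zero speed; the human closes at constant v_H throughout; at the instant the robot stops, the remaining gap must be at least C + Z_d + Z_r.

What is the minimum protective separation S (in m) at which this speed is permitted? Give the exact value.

T_s = v_R/a_R = (13/20)/4 = 0.1625 s
robot in T_r: 0.6500·0.0600 = 0.0390 m
braking distance = 0.6500²/(2·4.0000) = 0.0528 m
person approaches 0.0000·(0.0600+0.1625) = 0.0000 m
C+Z_d+Z_r = 0.1200+0.0000+0.0800 = 0.2000 m
S_min ≈ 0.0390+0.0528+0.0000+0.2000  ⇒  S_min = 4669/16000 m

S_min = 4669/16000 m = 0.2918 m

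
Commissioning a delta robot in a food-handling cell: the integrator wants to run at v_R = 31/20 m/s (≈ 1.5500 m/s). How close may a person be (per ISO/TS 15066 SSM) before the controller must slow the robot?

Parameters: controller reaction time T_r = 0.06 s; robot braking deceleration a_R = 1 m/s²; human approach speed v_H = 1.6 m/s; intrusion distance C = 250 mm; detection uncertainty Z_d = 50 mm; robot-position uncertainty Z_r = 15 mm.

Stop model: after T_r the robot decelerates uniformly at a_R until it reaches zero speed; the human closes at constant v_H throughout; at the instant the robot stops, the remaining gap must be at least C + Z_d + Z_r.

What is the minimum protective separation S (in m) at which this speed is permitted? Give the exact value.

T_s = v_R/a_R = (31/20)/1 = 1.5500 s
robot covers v_R·T_r = 1.5500·0.0600 = 0.0930 m before braking
braking distance = 1.5500²/(2·1.0000) = 1.2012 m
person approaches 1.6000·(0.0600+1.5500) = 2.5760 m
C+Z_d+Z_r = 0.2500+0.0500+0.0150 = 0.3150 m
S_min ≈ 0.0930+1.2012+2.5760+0.3150  ⇒  S_min = 16741/4000 m

S_min = 16741/4000 m = 4.1852 m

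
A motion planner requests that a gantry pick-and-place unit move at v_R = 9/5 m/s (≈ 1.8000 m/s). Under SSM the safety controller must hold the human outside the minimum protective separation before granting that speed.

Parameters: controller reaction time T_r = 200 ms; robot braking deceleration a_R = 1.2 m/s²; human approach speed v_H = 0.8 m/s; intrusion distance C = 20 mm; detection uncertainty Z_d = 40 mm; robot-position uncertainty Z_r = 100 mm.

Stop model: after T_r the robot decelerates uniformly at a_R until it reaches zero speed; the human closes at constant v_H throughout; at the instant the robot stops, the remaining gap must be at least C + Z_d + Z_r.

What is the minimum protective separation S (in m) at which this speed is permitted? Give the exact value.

T_s = v_R/a_R = (9/5)/(6/5) = 1.5000 s
robot in T_r: 1.8000·0.2000 = 0.3600 m
braking distance = 1.8000²/(2·1.2000) = 1.3500 m
human closes 0.8000·1.7000 = 1.3600 m
C+Z_d+Z_r = 0.0200+0.0400+0.1000 = 0.1600 m
S_min ≈ 0.3600+1.3500+1.3600+0.1600  ⇒  S_min = 323/100 m

S_min = 323/100 m = 3.2300 m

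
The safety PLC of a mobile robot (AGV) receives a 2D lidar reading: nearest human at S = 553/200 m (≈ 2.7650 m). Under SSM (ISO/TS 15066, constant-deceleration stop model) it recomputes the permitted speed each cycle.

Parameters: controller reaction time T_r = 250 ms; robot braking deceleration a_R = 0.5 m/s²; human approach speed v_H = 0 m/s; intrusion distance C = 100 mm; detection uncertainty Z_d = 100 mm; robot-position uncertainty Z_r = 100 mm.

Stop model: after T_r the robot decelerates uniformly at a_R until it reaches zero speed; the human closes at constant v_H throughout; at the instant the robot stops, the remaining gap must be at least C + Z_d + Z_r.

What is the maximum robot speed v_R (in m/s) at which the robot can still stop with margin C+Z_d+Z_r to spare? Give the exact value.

at the boundary: (1)·v² + (1/4)·v + (-493/200) = 0
  disc = (1/4)² − 4·(1)·(-493/200) = 3969/400 ; √disc = 63/20
  v_R = (−(1/4) + 63/20) / (2·(1)) = 29/20 m/s
check:
T_s = v_R/a_R = (29/20)/(1/2) = 2.9000 s
robot in T_r: 1.4500·0.2500 = 0.3625 m
braking distance = 1.4500²/(2·0.5000) = 2.1025 m
person approaches 0.0000·(0.2500+2.9000) = 0.0000 m
margins: 0.1000+0.1000+0.1000 = 0.3000 m
sum ≈ 0.3625+2.1025+0.0000+0.3000 ≈ 2.7650 m = S ✓

v_R_max = 29/20 m/s = 1.4500 m/s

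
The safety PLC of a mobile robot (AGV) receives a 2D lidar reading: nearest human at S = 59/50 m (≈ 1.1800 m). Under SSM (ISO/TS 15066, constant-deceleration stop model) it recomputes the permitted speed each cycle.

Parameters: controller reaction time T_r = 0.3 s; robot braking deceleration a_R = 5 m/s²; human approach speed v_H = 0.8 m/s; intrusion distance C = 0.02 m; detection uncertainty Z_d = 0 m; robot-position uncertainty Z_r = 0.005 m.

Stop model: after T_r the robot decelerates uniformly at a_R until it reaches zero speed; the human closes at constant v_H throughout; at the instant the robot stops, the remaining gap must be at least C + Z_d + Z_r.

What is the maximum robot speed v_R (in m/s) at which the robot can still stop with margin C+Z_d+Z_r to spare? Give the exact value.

quadratic (1/10)·v² + (23/50)·v + (-183/200) = 0
  disc = (23/50)² − 4·(1/10)·(-183/200) = 361/625 ; √disc = 19/25
  v_R = (−(23/50) + 19/25) / (2·(1/10)) = 3/2 m/s
check:
T_s = v_R/a_R = (3/2)/5 = 0.3000 s
reaction-phase robot travel = 1.5000·0.3000 = 0.4500 m
braking distance = 1.5000²/(2·5.0000) = 0.2250 m
person approaches 0.8000·(0.3000+0.3000) = 0.4800 m
margins: 0.0200+0.0000+0.0050 = 0.0250 m
sum ≈ 0.4500+0.2250+0.4800+0.0250 ≈ 1.1800 m = S ✓

v_R_max = 3/2 m/s = 1.5000 m/s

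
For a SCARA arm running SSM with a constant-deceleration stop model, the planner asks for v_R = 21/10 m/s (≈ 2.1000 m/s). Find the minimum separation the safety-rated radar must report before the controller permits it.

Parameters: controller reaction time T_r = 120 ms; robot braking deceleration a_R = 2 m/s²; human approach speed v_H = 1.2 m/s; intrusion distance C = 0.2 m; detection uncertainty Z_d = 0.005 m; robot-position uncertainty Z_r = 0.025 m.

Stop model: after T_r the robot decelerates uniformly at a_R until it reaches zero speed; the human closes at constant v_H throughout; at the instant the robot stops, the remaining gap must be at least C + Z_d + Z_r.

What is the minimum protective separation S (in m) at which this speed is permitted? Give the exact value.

S_min = 5977/2000 m = 2.9885 m

braking lasts T_s = (21/10)/2 = 1.0500 s
robot in T_r: 2.1000·0.1200 = 0.2520 m
robot under decel: 2.1000²/(2·2.0000) = 1.1025 m
human closes 1.2000·1.1700 = 1.4040 m
residual clearance needed = 0.2000+0.0050+0.0250 = 0.2300 m
S_min ≈ 0.2520+1.1025+1.4040+0.2300  ⇒  S_min = 5977/2000 m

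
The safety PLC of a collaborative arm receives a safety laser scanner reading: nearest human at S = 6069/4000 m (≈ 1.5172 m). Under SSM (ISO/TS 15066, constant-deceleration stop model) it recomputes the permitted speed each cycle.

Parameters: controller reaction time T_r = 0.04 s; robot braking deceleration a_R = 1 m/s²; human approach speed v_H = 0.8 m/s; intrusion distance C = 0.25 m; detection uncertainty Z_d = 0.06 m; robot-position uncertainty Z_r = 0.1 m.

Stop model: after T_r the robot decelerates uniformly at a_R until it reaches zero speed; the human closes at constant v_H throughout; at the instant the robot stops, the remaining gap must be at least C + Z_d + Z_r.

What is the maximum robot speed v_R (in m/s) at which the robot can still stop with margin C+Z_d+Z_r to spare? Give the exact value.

v_R_max = 17/20 m/s = 0.8500 m/s

quadratic (1/2)·v² + (21/25)·v + (-4301/4000) = 0
  disc = (21/25)² − 4·(1/2)·(-4301/4000) = 28561/10000 ; √disc = 169/100
  v_R = (−(21/25) + 169/100) / (2·(1/2)) = 17/20 m/s
check:
T_s = v_R/a_R = (17/20)/1 = 0.8500 s
robot in T_r: 0.8500·0.0400 = 0.0340 m
braking distance = 0.8500²/(2·1.0000) = 0.3613 m
person approaches 0.8000·(0.0400+0.8500) = 0.7120 m
margins: 0.2500+0.0600+0.1000 = 0.4100 m
sum ≈ 0.0340+0.3613+0.7120+0.4100 ≈ 1.5172 m = S ✓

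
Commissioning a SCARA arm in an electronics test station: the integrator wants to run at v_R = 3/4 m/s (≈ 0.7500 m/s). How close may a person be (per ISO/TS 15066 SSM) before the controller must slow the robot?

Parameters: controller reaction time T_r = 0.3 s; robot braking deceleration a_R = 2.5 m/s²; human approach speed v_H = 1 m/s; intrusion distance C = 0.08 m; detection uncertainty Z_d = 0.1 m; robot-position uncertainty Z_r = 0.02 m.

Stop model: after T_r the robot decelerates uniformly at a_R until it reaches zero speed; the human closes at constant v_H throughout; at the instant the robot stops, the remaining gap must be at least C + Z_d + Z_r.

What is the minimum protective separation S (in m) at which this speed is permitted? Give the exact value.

S_min = 91/80 m = 1.1375 m

T_s = v_R/a_R = (3/4)/(5/2) = 0.3000 s
reaction-phase robot travel = 0.7500·0.3000 = 0.2250 m
robot covers 0.7500·0.3000 − ½·2.5000·0.3000² = 0.1125 m while stopping
human closes 1.0000·0.6000 = 0.6000 m
C+Z_d+Z_r = 0.0800+0.1000+0.0200 = 0.2000 m
S_min ≈ 0.2250+0.1125+0.6000+0.2000  ⇒  S_min = 91/80 m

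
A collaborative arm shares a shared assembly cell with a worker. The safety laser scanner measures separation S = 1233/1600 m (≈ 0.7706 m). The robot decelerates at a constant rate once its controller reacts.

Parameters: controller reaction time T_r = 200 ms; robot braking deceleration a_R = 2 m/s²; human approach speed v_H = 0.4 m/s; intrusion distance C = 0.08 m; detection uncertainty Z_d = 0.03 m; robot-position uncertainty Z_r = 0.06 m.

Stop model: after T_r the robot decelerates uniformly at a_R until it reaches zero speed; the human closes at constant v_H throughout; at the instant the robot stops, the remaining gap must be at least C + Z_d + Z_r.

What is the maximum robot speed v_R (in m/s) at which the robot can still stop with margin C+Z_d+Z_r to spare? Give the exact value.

v_R_max = 17/20 m/s = 0.8500 m/s

collect terms ⇒ (1/4)·v_R² + (2/5)·v_R + (-833/1600) = 0
  disc = (2/5)² − 4·(1/4)·(-833/1600) = 1089/1600 ; √disc = 33/40
  v_R = (−(2/5) + 33/40) / (2·(1/4)) = 17/20 m/s
check:
braking lasts T_s = (17/20)/2 = 0.4250 s
reaction-phase robot travel = 0.8500·0.2000 = 0.1700 m
braking distance = 0.8500²/(2·2.0000) = 0.1806 m
human over T_r+T_s: 0.4000·(0.2000+0.4250) = 0.2500 m
C+Z_d+Z_r = 0.0800+0.0300+0.0600 = 0.1700 m
sum ≈ 0.1700+0.1806+0.2500+0.1700 ≈ 0.7706 m = S ✓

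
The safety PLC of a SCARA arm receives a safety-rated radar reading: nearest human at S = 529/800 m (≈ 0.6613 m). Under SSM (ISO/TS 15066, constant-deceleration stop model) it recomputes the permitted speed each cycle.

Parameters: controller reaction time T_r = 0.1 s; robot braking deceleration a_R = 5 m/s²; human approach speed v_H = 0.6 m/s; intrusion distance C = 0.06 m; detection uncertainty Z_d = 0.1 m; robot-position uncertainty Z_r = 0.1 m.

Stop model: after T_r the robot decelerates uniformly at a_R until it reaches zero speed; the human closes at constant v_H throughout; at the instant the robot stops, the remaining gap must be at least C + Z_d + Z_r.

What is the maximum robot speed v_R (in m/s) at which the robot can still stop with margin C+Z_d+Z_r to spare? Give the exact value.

at the boundary: (1/10)·v² + (11/50)·v + (-273/800) = 0
  disc = (11/50)² − 4·(1/10)·(-273/800) = 1849/10000 ; √disc = 43/100
  v_R = (−(11/50) + 43/100) / (2·(1/10)) = 21/20 m/s
check:
braking lasts T_s = (21/20)/5 = 0.2100 s
reaction-phase robot travel = 1.0500·0.1000 = 0.1050 m
braking distance = 1.0500²/(2·5.0000) = 0.1103 m
human over T_r+T_s: 0.6000·(0.1000+0.2100) = 0.1860 m
C+Z_d+Z_r = 0.0600+0.1000+0.1000 = 0.2600 m
sum ≈ 0.1050+0.1103+0.1860+0.2600 ≈ 0.6613 m = S ✓

v_R_max = 21/20 m/s = 1.0500 m/s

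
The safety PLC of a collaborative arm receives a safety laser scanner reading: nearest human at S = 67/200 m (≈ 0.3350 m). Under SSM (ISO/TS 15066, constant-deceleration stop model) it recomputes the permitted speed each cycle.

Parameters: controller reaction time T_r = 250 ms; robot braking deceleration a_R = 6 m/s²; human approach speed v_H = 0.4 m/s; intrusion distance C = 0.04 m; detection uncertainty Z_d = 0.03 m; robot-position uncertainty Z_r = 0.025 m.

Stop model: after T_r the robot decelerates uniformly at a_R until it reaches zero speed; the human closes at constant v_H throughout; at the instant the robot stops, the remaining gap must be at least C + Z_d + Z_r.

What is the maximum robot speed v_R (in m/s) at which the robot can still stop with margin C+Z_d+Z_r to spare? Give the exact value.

v_R_max = 2/5 m/s = 0.4000 m/s

collect terms ⇒ (1/12)·v_R² + (19/60)·v_R + (-7/50) = 0
  disc = (19/60)² − 4·(1/12)·(-7/50) = 529/3600 ; √disc = 23/60
  v_R = (−(19/60) + 23/60) / (2·(1/12)) = 2/5 m/s
check:
braking lasts T_s = (2/5)/6 = 0.0667 s
robot in T_r: 0.4000·0.2500 = 0.1000 m
robot under decel: 0.4000²/(2·6.0000) = 0.0133 m
human closes 0.4000·0.3167 = 0.1267 m
margins: 0.0400+0.0300+0.0250 = 0.0950 m
sum ≈ 0.1000+0.0133+0.1267+0.0950 ≈ 0.3350 m = S ✓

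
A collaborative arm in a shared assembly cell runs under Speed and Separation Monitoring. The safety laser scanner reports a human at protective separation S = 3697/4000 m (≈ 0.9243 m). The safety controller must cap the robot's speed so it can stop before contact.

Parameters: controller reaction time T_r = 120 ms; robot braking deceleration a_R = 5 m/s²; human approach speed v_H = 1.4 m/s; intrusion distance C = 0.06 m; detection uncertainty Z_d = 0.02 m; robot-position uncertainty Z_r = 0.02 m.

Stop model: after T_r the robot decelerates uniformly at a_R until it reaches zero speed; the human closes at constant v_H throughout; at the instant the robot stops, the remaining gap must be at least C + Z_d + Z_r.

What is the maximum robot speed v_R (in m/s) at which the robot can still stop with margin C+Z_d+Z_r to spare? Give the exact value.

v_R_max = 5/4 m/s = 1.2500 m/s

at the boundary: (1/10)·v² + (2/5)·v + (-21/32) = 0
  disc = (2/5)² − 4·(1/10)·(-21/32) = 169/400 ; √disc = 13/20
  v_R = (−(2/5) + 13/20) / (2·(1/10)) = 5/4 m/s
check:
stop time T_s = (5/4)/5 = 0.2500 s
reaction-phase robot travel = 1.2500·0.1200 = 0.1500 m
braking distance = 1.2500²/(2·5.0000) = 0.1562 m
human over T_r+T_s: 1.4000·(0.1200+0.2500) = 0.5180 m
C+Z_d+Z_r = 0.0600+0.0200+0.0200 = 0.1000 m
sum ≈ 0.1500+0.1562+0.5180+0.1000 ≈ 0.9243 m = S ✓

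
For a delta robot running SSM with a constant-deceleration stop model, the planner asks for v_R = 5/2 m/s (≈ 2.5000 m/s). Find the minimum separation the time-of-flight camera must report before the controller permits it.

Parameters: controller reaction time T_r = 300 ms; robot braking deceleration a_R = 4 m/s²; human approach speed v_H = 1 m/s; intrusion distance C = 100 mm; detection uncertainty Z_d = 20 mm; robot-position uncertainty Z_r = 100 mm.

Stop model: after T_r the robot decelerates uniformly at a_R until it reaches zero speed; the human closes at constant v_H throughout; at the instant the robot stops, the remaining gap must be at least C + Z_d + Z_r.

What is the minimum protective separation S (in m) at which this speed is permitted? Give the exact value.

S_min = 2141/800 m = 2.6763 m

braking lasts T_s = (5/2)/4 = 0.6250 s
robot in T_r: 2.5000·0.3000 = 0.7500 m
braking distance = 2.5000²/(2·4.0000) = 0.7812 m
human closes 1.0000·0.9250 = 0.9250 m
margins: 0.1000+0.0200+0.1000 = 0.2200 m
S_min ≈ 0.7500+0.7812+0.9250+0.2200  ⇒  S_min = 2141/800 m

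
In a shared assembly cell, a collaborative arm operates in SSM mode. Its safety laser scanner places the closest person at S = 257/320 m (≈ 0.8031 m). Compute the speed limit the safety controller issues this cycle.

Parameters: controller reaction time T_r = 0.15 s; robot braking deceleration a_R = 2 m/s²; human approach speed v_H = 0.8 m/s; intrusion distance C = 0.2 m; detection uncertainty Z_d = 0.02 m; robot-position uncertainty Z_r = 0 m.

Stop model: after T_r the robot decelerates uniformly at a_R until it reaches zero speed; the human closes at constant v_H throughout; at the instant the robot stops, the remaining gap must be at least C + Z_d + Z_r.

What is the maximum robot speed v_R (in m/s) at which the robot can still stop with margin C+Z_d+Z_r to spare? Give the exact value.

collect terms ⇒ (1/4)·v_R² + (11/20)·v_R + (-741/1600) = 0
  disc = (11/20)² − 4·(1/4)·(-741/1600) = 49/64 ; √disc = 7/8
  v_R = (−(11/20) + 7/8) / (2·(1/4)) = 13/20 m/s
check:
T_s = v_R/a_R = (13/20)/2 = 0.3250 s
robot covers v_R·T_r = 0.6500·0.1500 = 0.0975 m before braking
robot under decel: 0.6500²/(2·2.0000) = 0.1056 m
person approaches 0.8000·(0.1500+0.3250) = 0.3800 m
residual clearance needed = 0.2000+0.0200+0.0000 = 0.2200 m
sum ≈ 0.0975+0.1056+0.3800+0.2200 ≈ 0.8031 m = S ✓

v_R_max = 13/20 m/s = 0.6500 m/s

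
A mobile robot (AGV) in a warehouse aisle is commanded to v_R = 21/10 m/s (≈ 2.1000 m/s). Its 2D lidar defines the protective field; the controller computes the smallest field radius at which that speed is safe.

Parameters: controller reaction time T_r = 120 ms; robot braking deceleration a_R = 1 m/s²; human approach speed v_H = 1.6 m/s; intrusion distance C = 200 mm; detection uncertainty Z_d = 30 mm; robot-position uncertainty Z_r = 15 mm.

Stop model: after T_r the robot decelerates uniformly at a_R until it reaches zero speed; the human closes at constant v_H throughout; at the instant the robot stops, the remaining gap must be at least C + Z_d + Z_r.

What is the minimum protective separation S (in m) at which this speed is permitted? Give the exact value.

S_min = 3127/500 m = 6.2540 m

T_s = v_R/a_R = (21/10)/1 = 2.1000 s
reaction-phase robot travel = 2.1000·0.1200 = 0.2520 m
robot under decel: 2.1000²/(2·1.0000) = 2.2050 m
person approaches 1.6000·(0.1200+2.1000) = 3.5520 m
C+Z_d+Z_r = 0.2000+0.0300+0.0150 = 0.2450 m
S_min ≈ 0.2520+2.2050+3.5520+0.2450  ⇒  S_min = 3127/500 m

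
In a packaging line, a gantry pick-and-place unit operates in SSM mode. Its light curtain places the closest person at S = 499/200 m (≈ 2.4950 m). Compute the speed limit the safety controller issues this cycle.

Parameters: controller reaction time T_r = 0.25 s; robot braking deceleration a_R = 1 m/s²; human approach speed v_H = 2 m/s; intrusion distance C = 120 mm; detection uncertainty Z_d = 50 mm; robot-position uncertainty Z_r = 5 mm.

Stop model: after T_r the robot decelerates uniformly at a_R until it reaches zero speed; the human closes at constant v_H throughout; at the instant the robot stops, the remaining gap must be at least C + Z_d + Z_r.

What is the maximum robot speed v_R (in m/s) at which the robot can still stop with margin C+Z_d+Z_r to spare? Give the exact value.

v_R_max = 7/10 m/s = 0.7000 m/s

quadratic (1/2)·v² + (9/4)·v + (-91/50) = 0
  disc = (9/4)² − 4·(1/2)·(-91/50) = 3481/400 ; √disc = 59/20
  v_R = (−(9/4) + 59/20) / (2·(1/2)) = 7/10 m/s
check:
T_s = v_R/a_R = (7/10)/1 = 0.7000 s
robot covers v_R·T_r = 0.7000·0.2500 = 0.1750 m before braking
robot under decel: 0.7000²/(2·1.0000) = 0.2450 m
human over T_r+T_s: 2.0000·(0.2500+0.7000) = 1.9000 m
margins: 0.1200+0.0500+0.0050 = 0.1750 m
sum ≈ 0.1750+0.2450+1.9000+0.1750 ≈ 2.4950 m = S ✓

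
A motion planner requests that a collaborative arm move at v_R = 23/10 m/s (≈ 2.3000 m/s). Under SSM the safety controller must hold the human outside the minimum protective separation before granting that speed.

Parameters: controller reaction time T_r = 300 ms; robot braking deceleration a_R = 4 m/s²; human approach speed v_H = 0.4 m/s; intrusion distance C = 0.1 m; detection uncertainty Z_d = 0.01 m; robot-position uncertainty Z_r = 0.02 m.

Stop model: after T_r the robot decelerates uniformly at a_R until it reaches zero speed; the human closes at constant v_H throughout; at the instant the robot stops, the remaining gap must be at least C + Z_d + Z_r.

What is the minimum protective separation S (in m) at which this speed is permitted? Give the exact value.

S_min = 293/160 m = 1.8313 m

braking lasts T_s = (23/10)/4 = 0.5750 s
reaction-phase robot travel = 2.3000·0.3000 = 0.6900 m
robot covers 2.3000·0.5750 − ½·4.0000·0.5750² = 0.6613 m while stopping
human over T_r+T_s: 0.4000·(0.3000+0.5750) = 0.3500 m
residual clearance needed = 0.1000+0.0100+0.0200 = 0.1300 m
S_min ≈ 0.6900+0.6613+0.3500+0.1300  ⇒  S_min = 293/160 m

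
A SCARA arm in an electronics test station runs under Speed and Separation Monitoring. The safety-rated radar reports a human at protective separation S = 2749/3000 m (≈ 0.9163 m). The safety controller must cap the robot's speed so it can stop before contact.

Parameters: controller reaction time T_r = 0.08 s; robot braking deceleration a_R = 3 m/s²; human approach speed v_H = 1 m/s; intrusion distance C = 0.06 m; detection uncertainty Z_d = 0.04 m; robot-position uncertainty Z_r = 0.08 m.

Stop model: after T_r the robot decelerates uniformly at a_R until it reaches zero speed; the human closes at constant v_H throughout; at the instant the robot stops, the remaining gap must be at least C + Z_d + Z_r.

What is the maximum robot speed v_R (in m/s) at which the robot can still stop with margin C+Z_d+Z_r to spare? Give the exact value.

quadratic (1/6)·v² + (31/75)·v + (-1969/3000) = 0
  disc = (31/75)² − 4·(1/6)·(-1969/3000) = 1521/2500 ; √disc = 39/50
  v_R = (−(31/75) + 39/50) / (2·(1/6)) = 11/10 m/s
check:
T_s = v_R/a_R = (11/10)/3 = 0.3667 s
robot covers v_R·T_r = 1.1000·0.0800 = 0.0880 m before braking
robot under decel: 1.1000²/(2·3.0000) = 0.2017 m
human over T_r+T_s: 1.0000·(0.0800+0.3667) = 0.4467 m
C+Z_d+Z_r = 0.0600+0.0400+0.0800 = 0.1800 m
sum ≈ 0.0880+0.2017+0.4467+0.1800 ≈ 0.9163 m = S ✓

v_R_max = 11/10 m/s = 1.1000 m/s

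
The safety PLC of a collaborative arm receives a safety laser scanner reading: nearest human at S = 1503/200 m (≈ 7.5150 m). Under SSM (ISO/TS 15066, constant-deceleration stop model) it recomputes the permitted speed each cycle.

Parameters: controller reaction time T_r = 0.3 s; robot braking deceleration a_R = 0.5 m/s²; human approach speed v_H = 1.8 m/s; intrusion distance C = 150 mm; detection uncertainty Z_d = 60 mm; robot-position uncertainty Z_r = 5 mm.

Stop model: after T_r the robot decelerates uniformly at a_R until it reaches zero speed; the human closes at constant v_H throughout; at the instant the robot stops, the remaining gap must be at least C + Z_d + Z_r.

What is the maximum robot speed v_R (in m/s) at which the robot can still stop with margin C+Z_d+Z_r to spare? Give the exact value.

v_R_max = 13/10 m/s = 1.3000 m/s

at the boundary: (1)·v² + (39/10)·v + (-169/25) = 0
  disc = (39/10)² − 4·(1)·(-169/25) = 169/4 ; √disc = 13/2
  v_R = (−(39/10) + 13/2) / (2·(1)) = 13/10 m/s
check:
T_s = v_R/a_R = (13/10)/(1/2) = 2.6000 s
robot covers v_R·T_r = 1.3000·0.3000 = 0.3900 m before braking
robot under decel: 1.3000²/(2·0.5000) = 1.6900 m
human closes 1.8000·2.9000 = 5.2200 m
margins: 0.1500+0.0600+0.0050 = 0.2150 m
sum ≈ 0.3900+1.6900+5.2200+0.2150 ≈ 7.5150 m = S ✓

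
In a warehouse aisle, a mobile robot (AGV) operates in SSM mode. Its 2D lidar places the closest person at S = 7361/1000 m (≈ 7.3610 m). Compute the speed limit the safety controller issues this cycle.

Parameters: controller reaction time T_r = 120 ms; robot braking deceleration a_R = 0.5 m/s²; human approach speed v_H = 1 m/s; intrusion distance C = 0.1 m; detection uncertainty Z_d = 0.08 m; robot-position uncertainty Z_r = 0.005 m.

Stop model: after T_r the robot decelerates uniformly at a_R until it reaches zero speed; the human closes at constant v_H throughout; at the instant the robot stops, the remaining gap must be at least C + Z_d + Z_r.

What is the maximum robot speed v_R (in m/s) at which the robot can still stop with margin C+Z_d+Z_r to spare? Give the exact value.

v_R_max = 9/5 m/s = 1.8000 m/s

at the boundary: (1)·v² + (53/25)·v + (-882/125) = 0
  disc = (53/25)² − 4·(1)·(-882/125) = 20449/625 ; √disc = 143/25
  v_R = (−(53/25) + 143/25) / (2·(1)) = 9/5 m/s
check:
braking lasts T_s = (9/5)/(1/2) = 3.6000 s
robot covers v_R·T_r = 1.8000·0.1200 = 0.2160 m before braking
robot under decel: 1.8000²/(2·0.5000) = 3.2400 m
human closes 1.0000·3.7200 = 3.7200 m
margins: 0.1000+0.0800+0.0050 = 0.1850 m
sum ≈ 0.2160+3.2400+3.7200+0.1850 ≈ 7.3610 m = S ✓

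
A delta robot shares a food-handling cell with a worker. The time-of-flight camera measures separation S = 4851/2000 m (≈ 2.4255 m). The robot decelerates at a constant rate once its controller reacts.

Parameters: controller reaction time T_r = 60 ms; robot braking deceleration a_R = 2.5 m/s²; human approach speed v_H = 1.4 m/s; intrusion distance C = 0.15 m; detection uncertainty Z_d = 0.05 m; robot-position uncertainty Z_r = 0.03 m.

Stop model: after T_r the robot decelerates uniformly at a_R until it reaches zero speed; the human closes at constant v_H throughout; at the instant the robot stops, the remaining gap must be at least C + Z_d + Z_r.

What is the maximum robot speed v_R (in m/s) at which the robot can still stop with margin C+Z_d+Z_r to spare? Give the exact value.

v_R_max = 41/20 m/s = 2.0500 m/s

collect terms ⇒ (1/5)·v_R² + (31/50)·v_R + (-4223/2000) = 0
  disc = (31/50)² − 4·(1/5)·(-4223/2000) = 1296/625 ; √disc = 36/25
  v_R = (−(31/50) + 36/25) / (2·(1/5)) = 41/20 m/s
check:
braking lasts T_s = (41/20)/(5/2) = 0.8200 s
robot covers v_R·T_r = 2.0500·0.0600 = 0.1230 m before braking
braking distance = 2.0500²/(2·2.5000) = 0.8405 m
human over T_r+T_s: 1.4000·(0.0600+0.8200) = 1.2320 m
margins: 0.1500+0.0500+0.0300 = 0.2300 m
sum ≈ 0.1230+0.8405+1.2320+0.2300 ≈ 2.4255 m = S ✓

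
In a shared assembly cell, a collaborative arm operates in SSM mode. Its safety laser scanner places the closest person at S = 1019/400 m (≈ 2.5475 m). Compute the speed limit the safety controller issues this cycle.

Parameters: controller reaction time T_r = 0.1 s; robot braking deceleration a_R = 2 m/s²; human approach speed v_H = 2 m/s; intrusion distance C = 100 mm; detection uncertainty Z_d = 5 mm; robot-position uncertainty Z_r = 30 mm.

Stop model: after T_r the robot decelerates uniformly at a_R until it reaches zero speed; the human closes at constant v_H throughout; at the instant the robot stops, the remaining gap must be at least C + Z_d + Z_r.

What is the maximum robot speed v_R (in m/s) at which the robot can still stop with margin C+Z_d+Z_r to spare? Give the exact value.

v_R_max = 3/2 m/s = 1.5000 m/s

quadratic (1/4)·v² + (11/10)·v + (-177/80) = 0
  disc = (11/10)² − 4·(1/4)·(-177/80) = 1369/400 ; √disc = 37/20
  v_R = (−(11/10) + 37/20) / (2·(1/4)) = 3/2 m/s
check:
stop time T_s = (3/2)/2 = 0.7500 s
robot covers v_R·T_r = 1.5000·0.1000 = 0.1500 m before braking
braking distance = 1.5000²/(2·2.0000) = 0.5625 m
human closes 2.0000·0.8500 = 1.7000 m
residual clearance needed = 0.1000+0.0050+0.0300 = 0.1350 m
sum ≈ 0.1500+0.5625+1.7000+0.1350 ≈ 2.5475 m = S ✓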